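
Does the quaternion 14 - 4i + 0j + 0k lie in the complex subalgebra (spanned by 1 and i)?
Yes. The quaternion 14 - 4i has j- and k-coefficients y = z = 0, so it lies in the complex subalgebra spanned by 1 and i.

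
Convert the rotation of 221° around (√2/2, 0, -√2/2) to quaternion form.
-0.3502 + 0.6623i - 0.6623k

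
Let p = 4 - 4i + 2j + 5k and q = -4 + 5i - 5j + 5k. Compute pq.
-11 + 71i + 17j + 10k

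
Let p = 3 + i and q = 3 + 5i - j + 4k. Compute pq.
4 + 18i - 7j + 11k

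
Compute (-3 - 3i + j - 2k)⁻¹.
-0.1304 + 0.1304i - 0.0435j + 0.087k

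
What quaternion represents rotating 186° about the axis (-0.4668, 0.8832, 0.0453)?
-0.0523 - 0.4662i + 0.882j + 0.0452k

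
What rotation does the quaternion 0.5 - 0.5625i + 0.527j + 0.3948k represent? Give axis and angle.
axis = (-0.6495, 0.6085, 0.4559), θ = 2π/3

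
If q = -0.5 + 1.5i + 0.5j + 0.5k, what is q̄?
-0.5 - 1.5i - 0.5j - 0.5k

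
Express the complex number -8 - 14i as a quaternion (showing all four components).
-8 - 14i + 0j + 0k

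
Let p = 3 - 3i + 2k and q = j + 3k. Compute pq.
-6 - 2i + 12j + 6k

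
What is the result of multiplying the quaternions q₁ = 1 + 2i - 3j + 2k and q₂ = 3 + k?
1 + 3i - 11j + 7k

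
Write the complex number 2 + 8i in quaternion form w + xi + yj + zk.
2 + 8i + 0j + 0k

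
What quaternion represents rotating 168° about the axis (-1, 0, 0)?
0.1045 - 0.9945i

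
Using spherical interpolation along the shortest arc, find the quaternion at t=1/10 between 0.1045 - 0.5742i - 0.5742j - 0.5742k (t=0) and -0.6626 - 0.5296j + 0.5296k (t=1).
0.2016 - 0.5618i - 0.4824j - 0.6412k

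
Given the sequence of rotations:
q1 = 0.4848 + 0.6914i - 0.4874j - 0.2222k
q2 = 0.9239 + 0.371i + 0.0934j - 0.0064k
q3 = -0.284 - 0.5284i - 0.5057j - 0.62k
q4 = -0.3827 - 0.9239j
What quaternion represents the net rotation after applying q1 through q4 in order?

q2 · q1 = 0.2355 + 0.7948i - 0.327j - 0.4538k
q3 · q2 · q1 = -0.0936 - 0.3234i - 0.7588j + 0.5576k
q4 · q3 · q2 · q1 = -0.6652 - 0.3914i + 0.3769j - 0.5122k
-0.6652 - 0.3914i + 0.3769j - 0.5122k


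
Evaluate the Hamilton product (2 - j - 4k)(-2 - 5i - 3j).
-7 - 22i + 16j + 3k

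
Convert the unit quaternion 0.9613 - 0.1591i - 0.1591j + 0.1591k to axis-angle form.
axis = (-√3/3, -√3/3, √3/3), θ = 32°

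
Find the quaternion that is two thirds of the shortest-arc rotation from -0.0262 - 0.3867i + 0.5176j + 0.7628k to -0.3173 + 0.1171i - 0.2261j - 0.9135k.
0.2086 - 0.2153i + 0.3358j + 0.893k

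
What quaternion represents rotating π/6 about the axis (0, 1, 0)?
0.9659 + 0.2588j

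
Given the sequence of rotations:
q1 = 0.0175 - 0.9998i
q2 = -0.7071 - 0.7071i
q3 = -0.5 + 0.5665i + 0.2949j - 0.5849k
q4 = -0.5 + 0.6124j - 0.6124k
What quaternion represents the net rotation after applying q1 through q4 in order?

q2 · q1 = -0.7193 + 0.6946i
q3 · q2 · q1 = -0.0338 - 0.7548i - 0.6184j + 0.2159k
q4 · q3 · q2 · q1 = 0.5278 + 0.1309i + 0.7507j + 0.375k
0.5278 + 0.1309i + 0.7507j + 0.375k


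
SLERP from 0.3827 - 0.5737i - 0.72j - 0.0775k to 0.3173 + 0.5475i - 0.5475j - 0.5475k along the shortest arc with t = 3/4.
0.4024 + 0.2807i - 0.7143j - 0.499k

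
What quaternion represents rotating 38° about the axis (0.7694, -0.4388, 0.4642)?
0.9455 + 0.2505i - 0.1429j + 0.1511k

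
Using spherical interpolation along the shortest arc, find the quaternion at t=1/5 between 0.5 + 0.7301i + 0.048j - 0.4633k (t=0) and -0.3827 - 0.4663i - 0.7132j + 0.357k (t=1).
0.4981 + 0.707i + 0.1961j - 0.4621k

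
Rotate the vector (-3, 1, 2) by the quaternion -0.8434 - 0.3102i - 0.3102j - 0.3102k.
(-0.745, -2.194, 2.938)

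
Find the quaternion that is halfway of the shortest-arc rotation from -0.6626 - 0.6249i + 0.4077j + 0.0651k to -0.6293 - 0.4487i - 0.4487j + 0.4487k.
-0.7353 - 0.611i - 0.0233j + 0.2924k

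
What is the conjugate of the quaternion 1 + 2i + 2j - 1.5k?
1 - 2i - 2j + 1.5k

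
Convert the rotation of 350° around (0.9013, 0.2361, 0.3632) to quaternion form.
-0.9962 + 0.0786i + 0.0206j + 0.0317k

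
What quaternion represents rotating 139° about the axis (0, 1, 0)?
0.3502 + 0.9367j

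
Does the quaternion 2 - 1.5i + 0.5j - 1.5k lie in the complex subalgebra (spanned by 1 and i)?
No. The quaternion 2 - 1.5i + 0.5j - 1.5k has j-coefficient y = 0.5 and k-coefficient z = -1.5, not both zero, so it does not lie in the complex subalgebra spanned by 1 and i.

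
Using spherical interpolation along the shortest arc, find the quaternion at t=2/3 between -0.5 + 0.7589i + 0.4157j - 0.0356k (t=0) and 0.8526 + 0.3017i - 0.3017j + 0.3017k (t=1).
-0.8731 + 0.087i + 0.41j - 0.2492k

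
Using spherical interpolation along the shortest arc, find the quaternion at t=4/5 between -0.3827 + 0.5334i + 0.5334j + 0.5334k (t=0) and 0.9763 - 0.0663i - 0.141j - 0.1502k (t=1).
-0.9186 + 0.181i + 0.2445j + 0.2523k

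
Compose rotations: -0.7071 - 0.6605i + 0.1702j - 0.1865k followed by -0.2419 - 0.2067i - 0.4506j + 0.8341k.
0.2668 + 0.248i - 0.312j - 0.8775k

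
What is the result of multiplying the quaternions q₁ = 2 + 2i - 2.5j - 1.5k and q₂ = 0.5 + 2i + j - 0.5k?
-1.25 + 7.75i - 1.25j + 5.25k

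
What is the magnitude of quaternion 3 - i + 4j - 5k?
√51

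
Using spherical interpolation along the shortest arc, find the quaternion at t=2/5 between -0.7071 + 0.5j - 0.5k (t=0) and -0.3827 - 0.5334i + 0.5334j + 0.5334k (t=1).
-0.7126 - 0.2747i + 0.6392j - 0.0899k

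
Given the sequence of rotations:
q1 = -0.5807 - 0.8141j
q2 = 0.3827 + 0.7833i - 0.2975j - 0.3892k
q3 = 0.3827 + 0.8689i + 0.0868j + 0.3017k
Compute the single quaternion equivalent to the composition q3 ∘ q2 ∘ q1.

q2 · q1 = -0.4644 - 0.7717i - 0.1388j - 0.4117k
q3 · q2 · q1 = 0.6291 - 0.6927i + 0.0315j - 0.3513k
0.6291 - 0.6927i + 0.0315j - 0.3513k


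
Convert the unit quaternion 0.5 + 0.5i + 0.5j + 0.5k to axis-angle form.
axis = (√3/3, √3/3, √3/3), θ = 2π/3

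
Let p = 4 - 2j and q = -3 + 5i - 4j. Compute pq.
-20 + 20i - 10j + 10k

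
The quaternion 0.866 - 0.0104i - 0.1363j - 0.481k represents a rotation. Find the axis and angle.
axis = (-0.0208, -0.2726, -0.9619), θ = π/3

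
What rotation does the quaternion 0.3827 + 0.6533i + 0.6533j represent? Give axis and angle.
axis = (√2/2, √2/2, 0), θ = 3π/4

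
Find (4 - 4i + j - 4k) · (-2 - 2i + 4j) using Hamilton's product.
-20 + 16i + 22j - 6k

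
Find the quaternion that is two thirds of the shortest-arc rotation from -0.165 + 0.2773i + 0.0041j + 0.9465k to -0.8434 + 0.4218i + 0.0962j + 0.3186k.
-0.6809 + 0.4157i + 0.072j + 0.5987k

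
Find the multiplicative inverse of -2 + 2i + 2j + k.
-0.1538 - 0.1538i - 0.1538j - 0.0769k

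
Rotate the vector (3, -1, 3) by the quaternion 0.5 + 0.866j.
(1.098, -1, -4.098)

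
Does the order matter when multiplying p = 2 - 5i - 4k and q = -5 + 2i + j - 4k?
Yes: pq = -16 + 33i - 26j + 7k ≠ -16 + 25i + 30j + 17k = qp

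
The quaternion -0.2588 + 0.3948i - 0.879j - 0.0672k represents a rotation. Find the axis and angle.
axis = (0.4087, -0.91, -0.0696), θ = 7π/6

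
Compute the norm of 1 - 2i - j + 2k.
√10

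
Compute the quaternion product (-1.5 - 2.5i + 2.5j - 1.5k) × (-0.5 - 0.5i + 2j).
-5.5 + 5i - 3.5j - 3k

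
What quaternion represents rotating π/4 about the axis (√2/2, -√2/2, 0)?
0.9239 + 0.2706i - 0.2706j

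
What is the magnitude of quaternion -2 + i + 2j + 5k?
√34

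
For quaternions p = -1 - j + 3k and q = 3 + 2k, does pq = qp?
No: pq = -9 - 2i - 3j + 7k ≠ -9 + 2i - 3j + 7k = qp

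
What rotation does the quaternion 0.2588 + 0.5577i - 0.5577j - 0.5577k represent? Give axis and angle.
axis = (√3/3, -√3/3, -√3/3), θ = 5π/6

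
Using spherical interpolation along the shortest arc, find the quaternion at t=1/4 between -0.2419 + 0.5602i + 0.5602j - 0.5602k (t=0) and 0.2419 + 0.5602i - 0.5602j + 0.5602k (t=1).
-0.2792 + 0.293i + 0.6466j - 0.6466k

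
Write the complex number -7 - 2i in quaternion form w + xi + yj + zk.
-7 - 2i + 0j + 0k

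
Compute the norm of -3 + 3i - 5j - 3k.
√52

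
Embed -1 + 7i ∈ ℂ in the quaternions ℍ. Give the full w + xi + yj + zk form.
-1 + 7i + 0j + 0k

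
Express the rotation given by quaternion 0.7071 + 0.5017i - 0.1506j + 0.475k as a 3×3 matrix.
[[0.5034, -0.8229, 0.2636], [0.5206, 0.0453, -0.8526], [0.6896, 0.5664, 0.4512]]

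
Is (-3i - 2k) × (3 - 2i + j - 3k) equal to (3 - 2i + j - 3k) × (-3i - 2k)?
No: pq = -12 - 7i - 5j - 9k ≠ -12 - 11i + 5j - 3k = qp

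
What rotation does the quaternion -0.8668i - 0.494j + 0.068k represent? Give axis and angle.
axis = (-0.8668, -0.494, 0.068), θ = π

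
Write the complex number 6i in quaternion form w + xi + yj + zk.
0 + 6i + 0j + 0k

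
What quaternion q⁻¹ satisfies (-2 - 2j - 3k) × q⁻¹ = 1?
-0.1176 + 0.1176j + 0.1765k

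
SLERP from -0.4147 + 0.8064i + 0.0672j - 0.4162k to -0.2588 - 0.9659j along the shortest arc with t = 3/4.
-0.3908 + 0.3009i - 0.8559j - 0.1553k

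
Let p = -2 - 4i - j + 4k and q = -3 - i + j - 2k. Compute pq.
11 + 12i - 11j - 13k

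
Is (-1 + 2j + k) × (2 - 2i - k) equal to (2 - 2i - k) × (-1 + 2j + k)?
No: pq = -1 + 2j + 7k ≠ -1 + 4i + 6j - k = qp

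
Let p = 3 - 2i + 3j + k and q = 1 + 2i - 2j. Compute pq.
13 + 6i - j - k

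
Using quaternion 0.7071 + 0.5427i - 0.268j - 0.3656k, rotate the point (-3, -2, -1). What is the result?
(-1.444, 2.708, -2.141)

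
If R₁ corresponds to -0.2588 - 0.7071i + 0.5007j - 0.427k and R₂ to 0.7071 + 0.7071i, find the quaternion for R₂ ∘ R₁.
0.317 - 0.683i + 0.656j + 0.0521k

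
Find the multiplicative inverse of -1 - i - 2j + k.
-0.1429 + 0.1429i + 0.2857j - 0.1429k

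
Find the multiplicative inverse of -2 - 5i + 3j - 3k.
-0.0426 + 0.1064i - 0.0638j + 0.0638k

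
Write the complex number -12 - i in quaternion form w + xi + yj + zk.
-12 - i + 0j + 0k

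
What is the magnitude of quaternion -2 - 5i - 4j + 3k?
√54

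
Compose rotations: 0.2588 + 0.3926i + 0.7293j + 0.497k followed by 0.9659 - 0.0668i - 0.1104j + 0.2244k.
0.2452 + 0.1434i + 0.7972j + 0.5328k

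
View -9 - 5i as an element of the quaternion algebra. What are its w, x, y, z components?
-9 - 5i + 0j + 0k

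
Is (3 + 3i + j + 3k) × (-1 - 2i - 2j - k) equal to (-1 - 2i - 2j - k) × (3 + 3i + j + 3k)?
No: pq = 8 - 4i - 10j - 10k ≠ 8 - 14i - 4j - 2k = qp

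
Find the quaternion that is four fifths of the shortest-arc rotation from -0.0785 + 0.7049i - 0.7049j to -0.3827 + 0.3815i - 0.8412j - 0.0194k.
-0.3265 + 0.4554i - 0.8281j - 0.0157k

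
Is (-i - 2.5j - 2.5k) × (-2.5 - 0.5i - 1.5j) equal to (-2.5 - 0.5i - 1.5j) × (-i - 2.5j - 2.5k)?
No: pq = -4.25 - 1.25i + 7.5j + 6.5k ≠ -4.25 + 6.25i + 5j + 6k = qp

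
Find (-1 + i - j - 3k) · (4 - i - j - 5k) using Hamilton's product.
-19 + 7i + 5j - 9k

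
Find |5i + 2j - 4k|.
√45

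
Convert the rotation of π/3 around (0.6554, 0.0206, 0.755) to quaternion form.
0.866 + 0.3277i + 0.0103j + 0.3775k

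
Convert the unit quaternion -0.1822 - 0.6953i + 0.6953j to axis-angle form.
axis = (-√2/2, √2/2, 0), θ = 201°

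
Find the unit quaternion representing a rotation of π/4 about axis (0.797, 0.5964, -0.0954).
0.9239 + 0.305i + 0.2282j - 0.0365k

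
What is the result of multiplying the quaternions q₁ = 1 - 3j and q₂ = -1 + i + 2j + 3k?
5 - 8i + 5j + 6k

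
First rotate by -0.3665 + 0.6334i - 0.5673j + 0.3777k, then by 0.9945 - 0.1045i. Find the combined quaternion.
-0.2983 + 0.6682i - 0.5247j + 0.4349k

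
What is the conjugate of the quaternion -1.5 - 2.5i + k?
-1.5 + 2.5i - k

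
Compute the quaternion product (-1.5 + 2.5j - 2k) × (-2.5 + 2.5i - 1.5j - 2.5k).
2.5 - 13i - 9j + 2.5k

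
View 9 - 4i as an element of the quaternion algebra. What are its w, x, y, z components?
9 - 4i + 0j + 0k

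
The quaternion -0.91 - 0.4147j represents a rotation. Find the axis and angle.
axis = (0, -1, 0), θ = 311°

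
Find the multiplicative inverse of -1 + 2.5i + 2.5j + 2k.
-0.0571 - 0.1429i - 0.1429j - 0.1143k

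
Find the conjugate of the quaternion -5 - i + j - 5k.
-5 + i - j + 5k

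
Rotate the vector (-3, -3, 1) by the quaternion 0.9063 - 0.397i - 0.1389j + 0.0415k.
(-3.264, -1.892, 2.183)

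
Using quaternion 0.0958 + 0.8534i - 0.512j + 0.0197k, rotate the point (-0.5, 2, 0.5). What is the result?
(-2.025, -0.572, -0.27)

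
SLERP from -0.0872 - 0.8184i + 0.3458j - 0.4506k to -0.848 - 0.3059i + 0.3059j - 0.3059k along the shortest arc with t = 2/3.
-0.6526 - 0.5382i + 0.3564j - 0.3967k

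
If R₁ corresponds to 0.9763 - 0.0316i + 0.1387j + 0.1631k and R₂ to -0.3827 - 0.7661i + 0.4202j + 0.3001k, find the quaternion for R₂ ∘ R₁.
-0.5051 - 0.7089i + 0.4726j + 0.1376k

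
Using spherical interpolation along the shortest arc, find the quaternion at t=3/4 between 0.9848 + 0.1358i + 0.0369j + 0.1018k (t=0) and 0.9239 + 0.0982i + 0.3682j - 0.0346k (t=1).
0.9513 + 0.1091i + 0.2883j - 0.0002k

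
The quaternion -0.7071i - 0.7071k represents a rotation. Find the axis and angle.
axis = (-√2/2, 0, -√2/2), θ = π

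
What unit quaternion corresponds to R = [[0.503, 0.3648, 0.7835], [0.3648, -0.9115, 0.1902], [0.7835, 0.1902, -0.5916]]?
0.8669i + 0.2104j + 0.4519k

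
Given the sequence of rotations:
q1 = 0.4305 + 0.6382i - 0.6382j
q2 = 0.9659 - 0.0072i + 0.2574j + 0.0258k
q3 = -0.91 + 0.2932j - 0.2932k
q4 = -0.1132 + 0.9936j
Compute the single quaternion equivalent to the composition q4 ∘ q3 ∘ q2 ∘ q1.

q2 · q1 = 0.5847 + 0.6298i - 0.4892j - 0.1486k
q3 · q2 · q1 = -0.4322 - 0.7601i + 0.4319j - 0.2209k
q4 · q3 · q2 · q1 = -0.3802 - 0.1334i - 0.4783j + 0.7802k
-0.3802 - 0.1334i - 0.4783j + 0.7802k


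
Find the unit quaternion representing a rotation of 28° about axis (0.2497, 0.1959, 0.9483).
0.9703 + 0.0604i + 0.0474j + 0.2294k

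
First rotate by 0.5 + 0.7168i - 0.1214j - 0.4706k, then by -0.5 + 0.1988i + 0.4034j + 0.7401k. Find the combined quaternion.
0.0048 - 0.359i + 0.8865j + 0.2921k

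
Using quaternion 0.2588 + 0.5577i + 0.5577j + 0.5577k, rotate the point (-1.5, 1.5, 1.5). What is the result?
(2.232, -1.232, 0.5)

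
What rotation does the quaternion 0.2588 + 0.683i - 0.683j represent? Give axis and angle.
axis = (√2/2, -√2/2, 0), θ = 5π/6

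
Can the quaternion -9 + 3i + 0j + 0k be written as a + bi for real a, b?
Yes. The quaternion -9 + 3i has j- and k-coefficients y = z = 0, so it lies in the complex subalgebra spanned by 1 and i.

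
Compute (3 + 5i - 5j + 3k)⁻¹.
0.0441 - 0.0735i + 0.0735j - 0.0441k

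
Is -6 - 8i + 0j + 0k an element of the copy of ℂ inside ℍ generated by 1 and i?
Yes. The quaternion -6 - 8i has j- and k-coefficients y = z = 0, so it lies in the complex subalgebra spanned by 1 and i.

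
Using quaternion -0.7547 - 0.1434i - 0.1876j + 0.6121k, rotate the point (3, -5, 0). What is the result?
(-4.348, -3.658, -1.31)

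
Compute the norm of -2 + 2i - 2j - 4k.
√28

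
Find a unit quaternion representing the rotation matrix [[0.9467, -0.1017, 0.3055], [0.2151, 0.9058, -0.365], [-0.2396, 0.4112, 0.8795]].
0.9659 + 0.2009i + 0.1411j + 0.082k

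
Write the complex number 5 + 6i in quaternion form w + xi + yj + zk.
5 + 6i + 0j + 0k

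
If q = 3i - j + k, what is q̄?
-3i + j - k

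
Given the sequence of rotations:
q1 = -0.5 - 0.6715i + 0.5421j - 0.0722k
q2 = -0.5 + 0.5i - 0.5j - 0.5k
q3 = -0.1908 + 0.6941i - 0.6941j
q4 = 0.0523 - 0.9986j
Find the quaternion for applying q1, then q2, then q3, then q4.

q2 · q1 = 0.8207 + 0.3929i + 0.3508j + 0.2214k
q3 · q2 · q1 = -0.1858 + 0.341i - 0.7903j + 0.474k
q4 · q3 · q2 · q1 = -0.7989 - 0.4555i + 0.1442j + 0.3653k
-0.7989 - 0.4555i + 0.1442j + 0.3653k


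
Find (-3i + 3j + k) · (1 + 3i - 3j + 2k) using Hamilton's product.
16 + 6i + 12j + k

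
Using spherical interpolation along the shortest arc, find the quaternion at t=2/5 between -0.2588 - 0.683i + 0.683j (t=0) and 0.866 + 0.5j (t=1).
0.2793 - 0.5265i + 0.803j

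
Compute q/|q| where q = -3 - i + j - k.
-0.866 - 0.2887i + 0.2887j - 0.2887k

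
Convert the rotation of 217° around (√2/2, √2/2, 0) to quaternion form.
-0.3173 + 0.6706i + 0.6706j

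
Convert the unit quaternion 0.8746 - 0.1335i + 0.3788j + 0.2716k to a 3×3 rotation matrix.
[[0.5655, -0.5762, 0.5901], [0.3739, 0.8168, 0.4393], [-0.7351, -0.0278, 0.6774]]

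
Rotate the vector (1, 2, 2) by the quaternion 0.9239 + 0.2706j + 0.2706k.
(0.707, 2.5, 1.5)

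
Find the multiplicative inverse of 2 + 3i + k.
0.1429 - 0.2143i - 0.0714k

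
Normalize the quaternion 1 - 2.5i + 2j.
0.2981 - 0.7454i + 0.5963j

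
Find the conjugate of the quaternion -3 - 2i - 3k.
-3 + 2i + 3k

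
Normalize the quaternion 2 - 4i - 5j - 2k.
0.2857 - 0.5714i - 0.7143j - 0.2857k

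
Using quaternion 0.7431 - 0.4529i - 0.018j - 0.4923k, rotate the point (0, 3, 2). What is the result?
(3.082, 1.697, -0.788)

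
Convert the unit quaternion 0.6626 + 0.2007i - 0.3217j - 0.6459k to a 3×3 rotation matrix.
[[-0.0414, 0.7268, -0.6856], [-0.9851, 0.0851, 0.1496], [0.1671, 0.6815, 0.7125]]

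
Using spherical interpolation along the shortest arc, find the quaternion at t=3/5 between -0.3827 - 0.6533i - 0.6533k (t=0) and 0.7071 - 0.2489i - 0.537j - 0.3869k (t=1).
0.3306 - 0.5463i - 0.4096j - 0.6515k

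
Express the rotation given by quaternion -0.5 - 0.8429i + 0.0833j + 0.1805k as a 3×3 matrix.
[[0.921, 0.0401, -0.3876], [-0.3209, -0.4861, -0.8128], [-0.221, 0.873, -0.4348]]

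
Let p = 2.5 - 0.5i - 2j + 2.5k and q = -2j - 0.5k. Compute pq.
-2.75 + 6i - 5.25j - 0.25k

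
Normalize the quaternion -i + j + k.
-0.5774i + 0.5774j + 0.5774k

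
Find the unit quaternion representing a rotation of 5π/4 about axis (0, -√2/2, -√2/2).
-0.3827 - 0.6533j - 0.6533k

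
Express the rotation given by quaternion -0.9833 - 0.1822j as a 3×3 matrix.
[[0.9336, 0, 0.3583], [0, 1, 0], [-0.3583, 0, 0.9336]]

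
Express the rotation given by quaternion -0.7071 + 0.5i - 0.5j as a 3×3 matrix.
[[0.5, -0.5, 0.7071], [-0.5, 0.5, 0.7071], [-0.7071, -0.7071, 0]]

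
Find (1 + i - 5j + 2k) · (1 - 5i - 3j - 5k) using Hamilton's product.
1 + 27i - 13j - 31k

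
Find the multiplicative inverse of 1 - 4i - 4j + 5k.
0.0172 + 0.069i + 0.069j - 0.0862k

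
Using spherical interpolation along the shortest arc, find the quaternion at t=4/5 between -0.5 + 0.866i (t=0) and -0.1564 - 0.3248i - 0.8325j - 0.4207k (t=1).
0.004 + 0.5333i + 0.755j + 0.3815k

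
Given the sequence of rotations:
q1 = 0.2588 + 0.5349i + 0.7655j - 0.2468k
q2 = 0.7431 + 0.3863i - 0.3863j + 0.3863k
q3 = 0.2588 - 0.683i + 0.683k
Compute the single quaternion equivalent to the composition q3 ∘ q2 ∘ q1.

q2 · q1 = 0.3767 + 0.2971i + 0.7708j + 0.4189k
q3 · q2 · q1 = 0.0143 - 0.7069i + 0.6885j - 0.1608k
0.0143 - 0.7069i + 0.6885j - 0.1608k


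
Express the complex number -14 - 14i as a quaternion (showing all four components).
-14 - 14i + 0j + 0k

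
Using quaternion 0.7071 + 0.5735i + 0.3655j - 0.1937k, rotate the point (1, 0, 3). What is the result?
(1.542, -2.713, -0.514)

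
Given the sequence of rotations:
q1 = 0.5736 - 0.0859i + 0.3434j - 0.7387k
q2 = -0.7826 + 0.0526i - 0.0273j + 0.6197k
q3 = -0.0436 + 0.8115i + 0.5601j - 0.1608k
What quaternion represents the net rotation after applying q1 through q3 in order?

q2 · q1 = 0.0228 - 0.0952i - 0.2988j + 0.9493k
q3 · q2 · q1 = 0.3963 + 0.5063i - 0.7293j - 0.2342k
0.3963 + 0.5063i - 0.7293j - 0.2342k


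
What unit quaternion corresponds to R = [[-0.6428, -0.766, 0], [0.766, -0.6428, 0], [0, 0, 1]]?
0.4226 + 0.9063k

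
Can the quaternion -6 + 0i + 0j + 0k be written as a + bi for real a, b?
Yes. The quaternion -6 has j- and k-coefficients y = z = 0, so it lies in the complex subalgebra spanned by 1 and i.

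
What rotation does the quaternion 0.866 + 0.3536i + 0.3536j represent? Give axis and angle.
axis = (√2/2, √2/2, 0), θ = π/3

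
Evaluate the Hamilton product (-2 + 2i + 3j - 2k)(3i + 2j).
-12 - 2i - 10j - 5k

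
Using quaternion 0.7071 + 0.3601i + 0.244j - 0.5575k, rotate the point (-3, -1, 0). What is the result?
(-1.742, 1.719, 2.003)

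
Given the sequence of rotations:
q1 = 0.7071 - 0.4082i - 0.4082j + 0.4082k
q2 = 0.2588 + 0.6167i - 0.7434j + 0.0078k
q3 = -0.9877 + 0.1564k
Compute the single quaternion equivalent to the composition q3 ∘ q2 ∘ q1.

q2 · q1 = 0.1281 + 0.0302i - 0.8862j - 0.444k
q3 · q2 · q1 = -0.0571 + 0.1088i + 0.88j + 0.4586k
-0.0571 + 0.1088i + 0.88j + 0.4586k


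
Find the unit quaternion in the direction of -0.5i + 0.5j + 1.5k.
-0.3015i + 0.3015j + 0.9045k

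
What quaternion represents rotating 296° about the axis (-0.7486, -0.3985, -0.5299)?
-0.848 - 0.3967i - 0.2112j - 0.2808k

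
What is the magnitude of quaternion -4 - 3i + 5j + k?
√51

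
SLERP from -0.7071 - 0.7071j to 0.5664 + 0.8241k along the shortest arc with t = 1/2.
-0.7609 - 0.4225j - 0.4924k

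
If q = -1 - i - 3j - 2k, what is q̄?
-1 + i + 3j + 2k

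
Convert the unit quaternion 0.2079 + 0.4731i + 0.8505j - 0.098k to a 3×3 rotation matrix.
[[-0.4659, 0.8455, 0.2609], [0.764, 0.5331, -0.3634], [-0.4464, 0.03, -0.8943]]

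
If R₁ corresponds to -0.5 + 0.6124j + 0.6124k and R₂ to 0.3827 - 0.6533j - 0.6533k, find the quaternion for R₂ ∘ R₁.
0.6088 + 0.561j + 0.561k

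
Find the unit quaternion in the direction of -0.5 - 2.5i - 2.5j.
-0.14 - 0.7001i - 0.7001j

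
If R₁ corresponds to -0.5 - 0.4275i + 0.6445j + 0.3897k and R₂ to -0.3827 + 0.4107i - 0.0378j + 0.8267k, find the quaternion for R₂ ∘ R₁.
0.0691 - 0.5893i - 0.7412j - 0.314k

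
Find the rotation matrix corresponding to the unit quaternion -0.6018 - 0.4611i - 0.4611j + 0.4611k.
[[0.1495, 0.9802, 0.1298], [-0.1298, 0.1495, -0.9802], [-0.9802, 0.1298, 0.1495]]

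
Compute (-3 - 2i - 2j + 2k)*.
-3 + 2i + 2j - 2k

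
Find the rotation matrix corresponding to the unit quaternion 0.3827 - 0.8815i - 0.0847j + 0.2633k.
[[0.847, -0.0522, -0.529], [0.3509, -0.6927, 0.6301], [-0.3994, -0.7193, -0.5684]]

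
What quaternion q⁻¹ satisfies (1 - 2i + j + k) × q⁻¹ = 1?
0.1429 + 0.2857i - 0.1429j - 0.1429k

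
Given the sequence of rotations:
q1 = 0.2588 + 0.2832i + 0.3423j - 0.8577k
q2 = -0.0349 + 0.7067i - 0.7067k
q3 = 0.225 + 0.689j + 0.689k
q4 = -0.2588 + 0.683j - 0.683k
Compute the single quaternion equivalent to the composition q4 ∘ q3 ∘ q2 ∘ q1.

q2 · q1 = -0.8153 + 0.4149i + 0.3941j + 0.0889k
q3 · q2 · q1 = -0.5162 - 0.1169i - 0.1872j - 0.8276k
q4 · q3 · q2 · q1 = -0.3038 - 0.6629i - 0.2243j + 0.6466k
-0.3038 - 0.6629i - 0.2243j + 0.6466k


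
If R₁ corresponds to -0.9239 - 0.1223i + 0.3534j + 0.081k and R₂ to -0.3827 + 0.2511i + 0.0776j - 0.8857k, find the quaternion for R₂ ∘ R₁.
0.4286 + 0.1341i - 0.119j + 0.8855k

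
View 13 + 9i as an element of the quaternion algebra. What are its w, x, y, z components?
13 + 9i + 0j + 0k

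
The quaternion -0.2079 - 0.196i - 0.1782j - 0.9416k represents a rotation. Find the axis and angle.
axis = (-0.2004, -0.1822, -0.9626), θ = 204°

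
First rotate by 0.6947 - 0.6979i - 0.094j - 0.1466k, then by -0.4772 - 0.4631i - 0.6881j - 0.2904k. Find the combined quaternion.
-0.762 + 0.0849i - 0.2984j - 0.5685k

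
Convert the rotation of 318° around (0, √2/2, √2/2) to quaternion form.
-0.9336 + 0.2534j + 0.2534k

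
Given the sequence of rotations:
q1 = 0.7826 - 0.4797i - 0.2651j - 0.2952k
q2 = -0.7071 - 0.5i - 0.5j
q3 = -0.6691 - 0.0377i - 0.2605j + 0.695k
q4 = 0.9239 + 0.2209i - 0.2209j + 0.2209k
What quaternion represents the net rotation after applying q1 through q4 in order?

q2 · q1 = -0.9258 + 0.0955i - 0.3514j + 0.1014k
q3 · q2 · q1 = 0.461 + 0.1888i + 0.5465j - 0.6732k
q4 · q3 · q2 · q1 = 0.6536 + 0.3043i + 0.5935j - 0.3577k
0.6536 + 0.3043i + 0.5935j - 0.3577k


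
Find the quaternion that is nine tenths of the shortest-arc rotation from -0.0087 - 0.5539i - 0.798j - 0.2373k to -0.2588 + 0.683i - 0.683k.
0.2476 - 0.7331i - 0.1104j + 0.6237k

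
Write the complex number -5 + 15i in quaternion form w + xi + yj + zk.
-5 + 15i + 0j + 0k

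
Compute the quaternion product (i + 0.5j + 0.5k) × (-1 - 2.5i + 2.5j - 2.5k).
2.5 - 3.5i + 0.75j + 3.25k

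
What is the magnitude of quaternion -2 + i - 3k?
√14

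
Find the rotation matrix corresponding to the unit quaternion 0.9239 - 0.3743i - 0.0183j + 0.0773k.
[[0.9874, -0.1291, -0.0917], [0.1565, 0.7078, 0.6888], [-0.0241, -0.6945, 0.7191]]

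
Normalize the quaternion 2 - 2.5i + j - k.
0.5714 - 0.7143i + 0.2857j - 0.2857k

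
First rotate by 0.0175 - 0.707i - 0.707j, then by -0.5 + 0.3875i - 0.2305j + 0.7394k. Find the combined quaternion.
0.1022 + 0.883i - 0.1733j - 0.424k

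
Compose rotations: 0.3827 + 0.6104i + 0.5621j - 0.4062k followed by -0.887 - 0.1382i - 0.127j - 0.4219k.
-0.3551 - 0.3056i - 0.8609j + 0.1987k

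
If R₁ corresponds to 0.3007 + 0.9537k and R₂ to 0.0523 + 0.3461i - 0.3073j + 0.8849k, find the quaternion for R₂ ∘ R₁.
-0.8282 - 0.189i - 0.4225j + 0.316k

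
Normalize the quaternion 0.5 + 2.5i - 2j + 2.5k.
0.1222 + 0.6108i - 0.4887j + 0.6108k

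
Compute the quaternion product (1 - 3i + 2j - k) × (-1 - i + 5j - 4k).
-18 - i - 8j - 16k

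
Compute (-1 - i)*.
-1 + i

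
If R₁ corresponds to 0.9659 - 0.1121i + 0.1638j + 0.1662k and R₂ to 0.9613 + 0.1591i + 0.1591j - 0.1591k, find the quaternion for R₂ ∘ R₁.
0.9467 + 0.0984i + 0.3025j + 0.05k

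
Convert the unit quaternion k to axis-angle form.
axis = (0, 0, 1), θ = π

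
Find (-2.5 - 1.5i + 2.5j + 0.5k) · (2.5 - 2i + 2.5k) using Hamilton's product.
-10.5 + 7.5i + 9j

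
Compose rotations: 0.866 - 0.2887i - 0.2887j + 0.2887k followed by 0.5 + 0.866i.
0.683 + 0.6056i - 0.3944j - 0.1057k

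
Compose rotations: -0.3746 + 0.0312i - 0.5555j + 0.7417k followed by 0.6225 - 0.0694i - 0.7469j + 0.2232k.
-0.8115 - 0.3846i - 0.0076j + 0.44k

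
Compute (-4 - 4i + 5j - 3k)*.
-4 + 4i - 5j + 3k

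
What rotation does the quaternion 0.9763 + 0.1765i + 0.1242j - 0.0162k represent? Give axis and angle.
axis = (0.8155, 0.5739, -0.0749), θ = 25°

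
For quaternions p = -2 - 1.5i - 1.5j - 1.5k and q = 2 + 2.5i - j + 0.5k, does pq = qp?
No: pq = -1 - 10.25i - 4j + 1.25k ≠ -1 - 5.75i + 2j - 9.25k = qp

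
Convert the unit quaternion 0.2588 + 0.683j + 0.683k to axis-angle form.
axis = (0, √2/2, √2/2), θ = 5π/6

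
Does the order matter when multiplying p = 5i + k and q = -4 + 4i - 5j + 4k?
Yes: pq = -24 - 15i - 16j - 29k ≠ -24 - 25i + 16j + 21k = qp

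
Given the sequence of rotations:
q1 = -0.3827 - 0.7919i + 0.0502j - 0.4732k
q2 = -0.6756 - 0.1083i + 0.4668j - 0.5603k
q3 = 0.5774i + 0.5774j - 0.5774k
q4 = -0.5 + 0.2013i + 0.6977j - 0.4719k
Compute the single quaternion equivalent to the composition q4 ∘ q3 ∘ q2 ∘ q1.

q2 · q1 = -0.1158 + 0.3837i + 0.1799j + 0.8983k
q3 · q2 · q1 = 0.1933 + 0.5557i - 0.8071j - 0.0508k
q4 · q3 · q2 · q1 = 0.3306 - 0.6553i + 0.2864j - 0.616k
0.3306 - 0.6553i + 0.2864j - 0.616k


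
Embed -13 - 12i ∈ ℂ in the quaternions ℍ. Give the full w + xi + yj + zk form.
-13 - 12i + 0j + 0k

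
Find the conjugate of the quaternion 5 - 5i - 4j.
5 + 5i + 4j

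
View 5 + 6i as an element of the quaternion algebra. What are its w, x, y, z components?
5 + 6i + 0j + 0k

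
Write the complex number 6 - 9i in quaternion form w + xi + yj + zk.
6 - 9i + 0j + 0k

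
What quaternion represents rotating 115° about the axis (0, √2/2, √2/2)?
0.5373 + 0.5964j + 0.5964k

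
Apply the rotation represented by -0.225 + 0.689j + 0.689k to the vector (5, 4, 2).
(-3.874, 0.551, 5.449)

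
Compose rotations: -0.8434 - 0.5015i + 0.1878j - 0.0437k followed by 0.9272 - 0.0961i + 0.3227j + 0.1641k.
-0.8836 - 0.4289i - 0.1845j - 0.0351k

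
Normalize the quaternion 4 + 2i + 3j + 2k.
0.6963 + 0.3482i + 0.5222j + 0.3482k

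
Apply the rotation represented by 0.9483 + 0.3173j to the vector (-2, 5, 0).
(-1.597, 5, 1.204)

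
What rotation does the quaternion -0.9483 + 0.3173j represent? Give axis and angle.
axis = (0, 1, 0), θ = 323°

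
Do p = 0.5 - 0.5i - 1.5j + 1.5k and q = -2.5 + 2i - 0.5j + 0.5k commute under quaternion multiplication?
No: pq = -1.75 + 2.25i + 6.75j - 0.25k ≠ -1.75 + 2.25i + 0.25j - 6.75k = qp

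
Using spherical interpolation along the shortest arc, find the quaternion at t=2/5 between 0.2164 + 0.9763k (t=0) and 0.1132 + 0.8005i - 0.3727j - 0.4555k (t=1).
0.0956 - 0.3876i + 0.1804j + 0.8989k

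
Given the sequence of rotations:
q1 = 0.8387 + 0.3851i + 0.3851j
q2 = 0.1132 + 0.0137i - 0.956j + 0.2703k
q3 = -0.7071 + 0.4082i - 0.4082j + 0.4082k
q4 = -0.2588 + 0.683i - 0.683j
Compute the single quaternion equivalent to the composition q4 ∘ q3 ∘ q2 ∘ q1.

q2 · q1 = 0.4578 - 0.049i - 0.6541j + 0.6001k
q3 · q2 · q1 = -0.8157 + 0.2436i + 0.0107j - 0.5245k
q4 · q3 · q2 · q1 = 0.052 - 0.2619i + 0.9126j + 0.3094k
0.052 - 0.2619i + 0.9126j + 0.3094k


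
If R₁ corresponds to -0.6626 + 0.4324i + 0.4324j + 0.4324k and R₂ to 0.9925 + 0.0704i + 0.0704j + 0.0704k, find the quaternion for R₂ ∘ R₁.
-0.749 + 0.3825i + 0.3825j + 0.3825k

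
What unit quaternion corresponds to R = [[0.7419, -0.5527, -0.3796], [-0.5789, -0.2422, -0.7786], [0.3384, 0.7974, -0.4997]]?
0.5 + 0.788i - 0.359j - 0.0131k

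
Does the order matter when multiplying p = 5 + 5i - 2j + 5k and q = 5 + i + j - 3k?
Yes: pq = 37 + 31i + 15j + 17k ≠ 37 + 29i - 25j + 3k = qp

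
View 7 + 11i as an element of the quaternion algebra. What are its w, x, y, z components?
7 + 11i + 0j + 0k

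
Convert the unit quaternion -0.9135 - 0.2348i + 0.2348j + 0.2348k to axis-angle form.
axis = (-√3/3, √3/3, √3/3), θ = 312°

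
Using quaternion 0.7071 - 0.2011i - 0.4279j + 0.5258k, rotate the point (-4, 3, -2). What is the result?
(-0.405, -2.233, -4.884)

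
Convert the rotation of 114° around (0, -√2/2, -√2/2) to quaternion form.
0.5446 - 0.593j - 0.593k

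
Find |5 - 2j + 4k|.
√45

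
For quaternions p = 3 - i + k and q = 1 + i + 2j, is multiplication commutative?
No: pq = 4 + 7j - k ≠ 4 + 4i + 5j + 3k = qp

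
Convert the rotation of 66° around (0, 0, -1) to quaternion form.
0.8387 - 0.5446k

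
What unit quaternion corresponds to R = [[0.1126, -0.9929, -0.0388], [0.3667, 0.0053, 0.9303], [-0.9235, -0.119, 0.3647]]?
0.6088 - 0.4309i + 0.3633j + 0.5583k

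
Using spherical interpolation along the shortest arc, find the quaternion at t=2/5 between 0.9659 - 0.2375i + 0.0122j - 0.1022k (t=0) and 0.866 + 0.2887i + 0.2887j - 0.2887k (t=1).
0.9734 - 0.0266i + 0.1301j - 0.1866k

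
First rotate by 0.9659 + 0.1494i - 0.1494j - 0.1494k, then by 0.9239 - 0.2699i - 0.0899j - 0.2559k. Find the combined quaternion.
0.8811 - 0.1475i - 0.3034j - 0.3315k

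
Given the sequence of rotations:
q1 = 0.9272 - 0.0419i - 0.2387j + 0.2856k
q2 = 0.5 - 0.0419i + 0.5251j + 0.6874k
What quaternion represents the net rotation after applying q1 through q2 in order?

q2 · q1 = 0.3909 + 0.2543i + 0.3507j + 0.8122k
0.3909 + 0.2543i + 0.3507j + 0.8122k


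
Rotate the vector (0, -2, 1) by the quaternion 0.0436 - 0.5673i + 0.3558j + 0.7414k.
(0.127, 2.063, -0.853)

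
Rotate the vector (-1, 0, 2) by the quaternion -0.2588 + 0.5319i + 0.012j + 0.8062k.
(2.003, 0.994, 0.004)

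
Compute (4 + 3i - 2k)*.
4 - 3i + 2k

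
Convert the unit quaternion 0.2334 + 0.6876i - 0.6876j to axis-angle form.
axis = (√2/2, -√2/2, 0), θ = 153°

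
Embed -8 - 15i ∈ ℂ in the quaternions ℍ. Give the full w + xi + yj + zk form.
-8 - 15i + 0j + 0k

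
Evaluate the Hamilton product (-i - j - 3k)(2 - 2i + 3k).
7 - 5i + 7j - 8k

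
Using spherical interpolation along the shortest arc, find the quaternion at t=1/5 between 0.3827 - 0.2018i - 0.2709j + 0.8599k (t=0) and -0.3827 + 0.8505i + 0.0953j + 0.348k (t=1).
0.475 - 0.4456i - 0.2834j + 0.7039k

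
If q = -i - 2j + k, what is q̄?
i + 2j - k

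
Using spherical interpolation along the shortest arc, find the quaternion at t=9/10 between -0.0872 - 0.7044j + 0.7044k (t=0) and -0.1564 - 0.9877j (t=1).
-0.1533 - 0.9851j + 0.0781k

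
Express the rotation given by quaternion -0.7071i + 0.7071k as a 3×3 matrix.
[[0, 0, -1], [0, -1, 0], [-1, 0, 0]]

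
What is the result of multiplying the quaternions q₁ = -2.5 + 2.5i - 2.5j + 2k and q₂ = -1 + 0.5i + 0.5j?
2.5 - 4.75i + 2.25j + 0.5k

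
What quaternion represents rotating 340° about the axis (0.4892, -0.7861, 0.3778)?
-0.9848 + 0.0849i - 0.1365j + 0.0656k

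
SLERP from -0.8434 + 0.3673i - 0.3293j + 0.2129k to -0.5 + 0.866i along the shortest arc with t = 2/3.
-0.6563 + 0.741i - 0.1192j + 0.0771k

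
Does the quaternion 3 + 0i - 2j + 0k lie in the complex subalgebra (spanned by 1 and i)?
No. The quaternion 3 - 2j has j-coefficient y = -2 and k-coefficient z = 0, not both zero, so it does not lie in the complex subalgebra spanned by 1 and i.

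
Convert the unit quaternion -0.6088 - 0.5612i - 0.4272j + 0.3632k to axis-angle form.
axis = (-0.7074, -0.5385, 0.4578), θ = 255°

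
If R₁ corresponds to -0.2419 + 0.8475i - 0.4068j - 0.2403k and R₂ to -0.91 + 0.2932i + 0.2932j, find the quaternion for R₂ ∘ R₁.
0.0909 - 0.9126i + 0.3697j - 0.1491k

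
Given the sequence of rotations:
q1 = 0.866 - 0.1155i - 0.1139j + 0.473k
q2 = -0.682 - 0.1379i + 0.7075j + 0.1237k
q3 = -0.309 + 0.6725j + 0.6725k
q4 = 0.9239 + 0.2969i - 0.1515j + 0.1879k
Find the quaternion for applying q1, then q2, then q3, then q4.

q2 · q1 = -0.5845 + 0.3081i + 0.7413j - 0.118k
q3 · q2 · q1 = -0.2386 - 0.6731i - 0.4149j - 0.5638k
q4 · q3 · q2 · q1 = 0.0225 - 0.5293i - 0.3063j - 0.7909k
0.0225 - 0.5293i - 0.3063j - 0.7909k


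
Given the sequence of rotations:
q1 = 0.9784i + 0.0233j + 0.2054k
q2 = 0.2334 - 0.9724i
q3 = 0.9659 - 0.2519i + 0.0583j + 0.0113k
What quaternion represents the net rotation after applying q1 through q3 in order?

q2 · q1 = 0.9514 + 0.2284i + 0.2052j + 0.0253k
q3 · q2 · q1 = 0.9642 - 0.0199i + 0.2626j - 0.0298k
0.9642 - 0.0199i + 0.2626j - 0.0298k


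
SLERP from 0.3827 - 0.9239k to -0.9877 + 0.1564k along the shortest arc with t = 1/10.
0.4749 - 0.8801k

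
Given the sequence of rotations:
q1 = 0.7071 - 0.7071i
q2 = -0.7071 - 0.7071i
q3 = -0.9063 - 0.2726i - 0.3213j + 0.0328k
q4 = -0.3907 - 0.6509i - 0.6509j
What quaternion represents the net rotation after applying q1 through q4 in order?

q2 · q1 = -1
q3 · q2 · q1 = 0.9063 + 0.2726i + 0.3213j - 0.0328k
q4 · q3 · q2 · q1 = 0.0325 - 0.6751i - 0.7368j - 0.0189k
0.0325 - 0.6751i - 0.7368j - 0.0189k


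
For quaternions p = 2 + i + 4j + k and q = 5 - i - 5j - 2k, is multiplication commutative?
No: pq = 33 + 11j ≠ 33 + 6i + 9j + 2k = qp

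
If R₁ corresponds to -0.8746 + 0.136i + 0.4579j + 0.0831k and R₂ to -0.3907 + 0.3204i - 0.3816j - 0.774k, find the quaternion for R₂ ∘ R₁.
0.5372 - 0.0107i + 0.023j + 0.8431k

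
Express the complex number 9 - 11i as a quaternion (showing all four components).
9 - 11i + 0j + 0k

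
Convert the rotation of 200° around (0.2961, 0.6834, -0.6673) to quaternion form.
-0.1736 + 0.2916i + 0.673j - 0.6572k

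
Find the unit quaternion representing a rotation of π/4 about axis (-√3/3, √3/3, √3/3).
0.9239 - 0.2209i + 0.2209j + 0.2209k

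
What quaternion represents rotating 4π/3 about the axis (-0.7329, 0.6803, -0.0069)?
-0.5 - 0.6347i + 0.5892j - 0.006k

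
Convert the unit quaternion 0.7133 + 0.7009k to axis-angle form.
axis = (0, 0, 1), θ = 89°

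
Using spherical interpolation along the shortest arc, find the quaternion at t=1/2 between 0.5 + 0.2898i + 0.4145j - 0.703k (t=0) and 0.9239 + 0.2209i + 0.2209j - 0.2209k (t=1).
0.7562 + 0.2712i + 0.3374j - 0.4907k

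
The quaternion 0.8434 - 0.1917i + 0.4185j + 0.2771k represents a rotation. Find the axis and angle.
axis = (-0.3568, 0.7789, 0.5157), θ = 65°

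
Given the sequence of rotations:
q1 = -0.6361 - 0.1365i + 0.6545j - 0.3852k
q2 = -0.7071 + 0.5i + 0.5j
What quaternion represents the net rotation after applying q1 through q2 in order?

q2 · q1 = 0.1908 - 0.4141i - 0.5882j + 0.6679k
0.1908 - 0.4141i - 0.5882j + 0.6679k


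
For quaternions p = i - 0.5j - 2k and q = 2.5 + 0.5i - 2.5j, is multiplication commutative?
No: pq = -1.75 - 2.5i - 2.25j - 7.25k ≠ -1.75 + 7.5i - 0.25j - 2.75k = qp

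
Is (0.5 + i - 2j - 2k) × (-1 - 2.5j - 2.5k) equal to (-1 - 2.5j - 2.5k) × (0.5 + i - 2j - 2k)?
No: pq = -10.5 - i + 3.25j - 1.75k ≠ -10.5 - i - 1.75j + 3.25k = qp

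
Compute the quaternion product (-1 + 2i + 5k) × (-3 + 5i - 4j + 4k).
-27 + 9i + 21j - 27k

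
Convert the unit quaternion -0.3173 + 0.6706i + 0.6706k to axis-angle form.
axis = (√2/2, 0, √2/2), θ = 217°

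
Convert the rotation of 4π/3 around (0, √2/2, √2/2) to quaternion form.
-0.5 + 0.6124j + 0.6124k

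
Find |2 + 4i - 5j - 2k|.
7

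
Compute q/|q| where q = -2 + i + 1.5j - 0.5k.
-0.7303 + 0.3651i + 0.5477j - 0.1826k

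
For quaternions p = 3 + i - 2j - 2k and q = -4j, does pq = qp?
No: pq = -8 - 8i - 12j - 4k ≠ -8 + 8i - 12j + 4k = qp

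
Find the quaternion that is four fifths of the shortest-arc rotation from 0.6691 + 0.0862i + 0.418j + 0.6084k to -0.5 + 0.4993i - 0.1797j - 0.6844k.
0.5552 - 0.3921i + 0.2378j + 0.6938k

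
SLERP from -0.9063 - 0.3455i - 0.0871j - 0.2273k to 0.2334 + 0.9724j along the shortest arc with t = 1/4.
-0.8495 - 0.2948i - 0.3922j - 0.1939k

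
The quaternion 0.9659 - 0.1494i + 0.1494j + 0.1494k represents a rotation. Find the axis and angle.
axis = (-√3/3, √3/3, √3/3), θ = π/6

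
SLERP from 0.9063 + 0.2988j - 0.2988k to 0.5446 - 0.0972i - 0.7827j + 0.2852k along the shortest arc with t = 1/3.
0.9861 - 0.0443i - 0.1132j - 0.1134k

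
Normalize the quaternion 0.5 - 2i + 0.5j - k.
0.2132 - 0.8528i + 0.2132j - 0.4264k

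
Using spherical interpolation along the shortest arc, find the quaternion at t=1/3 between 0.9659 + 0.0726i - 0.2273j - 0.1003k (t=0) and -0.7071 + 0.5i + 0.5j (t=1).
0.9294 - 0.129i - 0.3386j - 0.0701k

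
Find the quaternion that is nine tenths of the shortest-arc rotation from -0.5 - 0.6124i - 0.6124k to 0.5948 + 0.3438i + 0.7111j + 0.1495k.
-0.6088 - 0.3894i - 0.6587j - 0.2094k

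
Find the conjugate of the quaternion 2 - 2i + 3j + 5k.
2 + 2i - 3j - 5k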